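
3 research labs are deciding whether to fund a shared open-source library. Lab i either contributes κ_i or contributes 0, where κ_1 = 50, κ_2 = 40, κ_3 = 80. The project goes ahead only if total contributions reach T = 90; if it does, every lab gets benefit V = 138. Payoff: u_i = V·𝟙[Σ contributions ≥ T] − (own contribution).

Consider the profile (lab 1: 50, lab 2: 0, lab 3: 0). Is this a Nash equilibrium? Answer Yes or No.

Total = 50 < 90: not provided.
Lab 1 (pledges 50, payoff -50): dropping to 0 → total 0, payoff 0. Profitable deviation.

No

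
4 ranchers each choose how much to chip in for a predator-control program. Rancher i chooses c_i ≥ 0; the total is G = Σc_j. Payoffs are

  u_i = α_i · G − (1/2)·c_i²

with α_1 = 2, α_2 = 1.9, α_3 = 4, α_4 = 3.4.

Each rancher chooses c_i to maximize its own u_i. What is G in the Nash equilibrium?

11.3

Rancher i's FOC: ∂u_i/∂c_i = α_i − c_i = 0, so c_i* = α_i.
NE contributions = (2, 1.9, 4, 3.4); G = 11.3.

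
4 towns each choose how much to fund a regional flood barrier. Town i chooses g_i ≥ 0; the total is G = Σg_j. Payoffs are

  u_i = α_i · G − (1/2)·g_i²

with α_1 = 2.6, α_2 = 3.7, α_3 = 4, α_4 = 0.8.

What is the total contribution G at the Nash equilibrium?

11.1

Town i's FOC: ∂u_i/∂g_i = α_i − g_i = 0, so g_i* = α_i.
NE contributions = (2.6, 3.7, 4, 0.8); G = 11.1.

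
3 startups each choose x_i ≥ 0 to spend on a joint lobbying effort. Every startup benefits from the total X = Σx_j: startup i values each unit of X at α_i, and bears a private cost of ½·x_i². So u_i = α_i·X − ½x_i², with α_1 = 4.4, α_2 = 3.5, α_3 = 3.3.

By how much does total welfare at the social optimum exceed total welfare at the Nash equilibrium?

Startup i's FOC: ∂u_i/∂x_i = α_i − x_i = 0, so x_i* = α_i.
NE contributions = (4.4, 3.5, 3.3); X = 11.2.
W^NE = (Σα)·X − ½Σα_i² = 11.2² − ½·42.5 = 104.19.
Planner sets x_i = Σα_j = 11.2 for every i, so X^SO = 3·11.2 = 33.6.
W^SO = (Σα)·X^SO − ½·3·(Σα)² = (3/2)·11.2² = 188.16.
Deadweight loss = W^SO − W^NE = 83.97.

83.97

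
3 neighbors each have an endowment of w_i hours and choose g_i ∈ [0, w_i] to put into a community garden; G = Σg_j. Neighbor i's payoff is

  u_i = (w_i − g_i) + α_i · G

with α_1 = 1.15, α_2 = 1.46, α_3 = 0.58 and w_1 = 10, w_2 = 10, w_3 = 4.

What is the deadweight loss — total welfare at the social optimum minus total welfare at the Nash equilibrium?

∂u_i/∂g_i = α_i − 1, so neighbor i contributes w_i if α_i > 1, else 0.
α_i > 1 for i ∈ {1, 2}; NE contributions (10, 10, 0), G = 20.
W^NE = Σw_i − G^NE + (Σα_i)·G^NE = 24 + 2.19·20 = 67.8.
Planner: ∂(Σu_j)/∂g_i = Σα_j − 1 = 2.19 > 0, so everyone contributes w_i; G^SO = 24, W^SO = 24 + 2.19·24 = 76.56.
Deadweight loss = 8.76.

8.76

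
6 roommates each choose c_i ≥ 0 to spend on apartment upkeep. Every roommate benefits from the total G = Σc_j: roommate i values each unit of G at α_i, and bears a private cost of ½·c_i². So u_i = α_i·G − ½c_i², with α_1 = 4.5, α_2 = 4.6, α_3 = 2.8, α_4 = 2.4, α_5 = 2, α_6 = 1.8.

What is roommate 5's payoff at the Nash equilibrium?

Roommate i's FOC: ∂u_i/∂c_i = α_i − c_i = 0, so c_i* = α_i.
NE contributions = (4.5, 4.6, 2.8, 2.4, 2, 1.8); G = 18.1.
u_5 = α_5·G − ½·(c_5)² = 2·18.1 − ½·2² = 34.2.

34.2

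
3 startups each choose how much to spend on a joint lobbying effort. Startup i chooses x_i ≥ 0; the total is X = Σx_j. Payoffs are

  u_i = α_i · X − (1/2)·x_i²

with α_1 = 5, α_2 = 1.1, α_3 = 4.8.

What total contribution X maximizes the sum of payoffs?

Planner FOC: ∂(Σu_j)/∂x_i = (Σα_j) − x_i = 0, so x_i^SO = Σα_j = 10.9 for every i; X^SO = 32.7.

32.7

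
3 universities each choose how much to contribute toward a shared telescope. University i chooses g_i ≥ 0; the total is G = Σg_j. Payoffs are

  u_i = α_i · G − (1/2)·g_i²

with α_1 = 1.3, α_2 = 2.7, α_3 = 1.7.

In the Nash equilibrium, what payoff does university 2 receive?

11.745

University i's FOC: ∂u_i/∂g_i = α_i − g_i = 0, so g_i* = α_i.
NE contributions = (1.3, 2.7, 1.7); G = 5.7.
u_2 = α_2·G − ½·(g_2)² = 2.7·5.7 − ½·2.7² = 11.745.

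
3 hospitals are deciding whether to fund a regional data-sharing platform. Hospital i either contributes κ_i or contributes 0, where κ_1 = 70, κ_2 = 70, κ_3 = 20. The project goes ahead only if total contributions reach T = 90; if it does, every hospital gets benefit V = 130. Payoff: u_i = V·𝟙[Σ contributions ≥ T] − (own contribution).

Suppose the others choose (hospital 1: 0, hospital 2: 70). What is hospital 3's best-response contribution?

20

Others' total = 70. Contributing 20 brings total to 90 ≥ 90: gain V − κ_3 = 110.
Best response: 20.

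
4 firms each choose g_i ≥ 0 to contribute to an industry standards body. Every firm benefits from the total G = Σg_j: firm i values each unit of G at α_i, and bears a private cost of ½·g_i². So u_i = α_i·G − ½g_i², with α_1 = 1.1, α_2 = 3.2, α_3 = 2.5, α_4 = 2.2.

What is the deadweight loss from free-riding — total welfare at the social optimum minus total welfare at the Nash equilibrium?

92.27

Firm i's FOC: ∂u_i/∂g_i = α_i − g_i = 0, so g_i* = α_i.
NE contributions = (1.1, 3.2, 2.5, 2.2); G = 9.
W^NE = (Σα)·G − ½Σα_i² = 9² − ½·22.54 = 69.73.
Planner sets g_i = Σα_j = 9 for every i, so G^SO = 4·9 = 36.
W^SO = (Σα)·G^SO − ½·4·(Σα)² = (4/2)·9² = 162.
Deadweight loss = W^SO − W^NE = 92.27.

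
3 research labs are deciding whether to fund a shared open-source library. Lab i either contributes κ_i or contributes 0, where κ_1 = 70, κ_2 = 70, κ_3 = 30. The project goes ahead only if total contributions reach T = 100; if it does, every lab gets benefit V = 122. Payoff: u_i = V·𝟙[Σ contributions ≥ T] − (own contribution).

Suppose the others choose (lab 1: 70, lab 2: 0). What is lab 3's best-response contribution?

30

Others' total = 70. Contributing 30 brings total to 100 ≥ 100: gain V − κ_3 = 92.
Best response: 30.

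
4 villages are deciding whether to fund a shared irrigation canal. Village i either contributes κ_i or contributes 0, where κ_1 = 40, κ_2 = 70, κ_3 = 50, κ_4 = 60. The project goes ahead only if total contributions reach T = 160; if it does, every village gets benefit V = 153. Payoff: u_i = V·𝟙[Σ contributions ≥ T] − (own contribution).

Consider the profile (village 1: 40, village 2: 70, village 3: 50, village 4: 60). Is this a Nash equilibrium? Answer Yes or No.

No

Total = 220 ≥ 160: provided.
Village 1 (pledges 40, payoff 113): dropping to 0 → total 180, payoff 153. Profitable deviation.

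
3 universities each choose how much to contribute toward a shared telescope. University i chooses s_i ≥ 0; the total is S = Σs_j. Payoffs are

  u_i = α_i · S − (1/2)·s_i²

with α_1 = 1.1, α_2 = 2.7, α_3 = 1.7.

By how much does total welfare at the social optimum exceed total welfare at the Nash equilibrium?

20.82

University i's FOC: ∂u_i/∂s_i = α_i − s_i = 0, so s_i* = α_i.
NE contributions = (1.1, 2.7, 1.7); S = 5.5.
W^NE = (Σα)·S − ½Σα_i² = 5.5² − ½·11.39 = 24.555.
Planner sets s_i = Σα_j = 5.5 for every i, so S^SO = 3·5.5 = 16.5.
W^SO = (Σα)·S^SO − ½·3·(Σα)² = (3/2)·5.5² = 45.375.
Deadweight loss = W^SO − W^NE = 20.82.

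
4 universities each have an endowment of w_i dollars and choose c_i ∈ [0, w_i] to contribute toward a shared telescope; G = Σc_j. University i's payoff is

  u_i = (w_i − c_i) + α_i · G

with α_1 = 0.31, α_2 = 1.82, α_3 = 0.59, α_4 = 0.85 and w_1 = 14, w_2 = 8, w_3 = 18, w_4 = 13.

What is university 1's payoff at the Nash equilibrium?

∂u_i/∂c_i = α_i − 1, so university i contributes w_i if α_i > 1, else 0.
α_i > 1 for i ∈ {2}; NE contributions (0, 8, 0, 0), G = 8.
u_1 = (14 − 0) + 0.31·8 = 16.48.

16.48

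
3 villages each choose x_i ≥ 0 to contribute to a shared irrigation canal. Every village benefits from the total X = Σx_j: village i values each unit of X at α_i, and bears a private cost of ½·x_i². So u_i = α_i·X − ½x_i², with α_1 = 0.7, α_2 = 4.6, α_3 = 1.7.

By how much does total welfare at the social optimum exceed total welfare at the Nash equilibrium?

Village i's FOC: ∂u_i/∂x_i = α_i − x_i = 0, so x_i* = α_i.
NE contributions = (0.7, 4.6, 1.7); X = 7.
W^NE = (Σα)·X − ½Σα_i² = 7² − ½·24.54 = 36.73.
Planner sets x_i = Σα_j = 7 for every i, so X^SO = 3·7 = 21.
W^SO = (Σα)·X^SO − ½·3·(Σα)² = (3/2)·7² = 73.5.
Deadweight loss = W^SO − W^NE = 36.77.

36.77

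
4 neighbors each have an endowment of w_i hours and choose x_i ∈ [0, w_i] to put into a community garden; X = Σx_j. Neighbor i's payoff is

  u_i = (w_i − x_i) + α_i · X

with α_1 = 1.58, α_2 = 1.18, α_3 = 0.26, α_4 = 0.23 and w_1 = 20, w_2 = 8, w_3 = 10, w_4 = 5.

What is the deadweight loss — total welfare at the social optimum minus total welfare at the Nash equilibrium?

33.75

∂u_i/∂x_i = α_i − 1, so neighbor i contributes w_i if α_i > 1, else 0.
α_i > 1 for i ∈ {1, 2}; NE contributions (20, 8, 0, 0), X = 28.
W^NE = Σw_i − X^NE + (Σα_i)·X^NE = 43 + 2.25·28 = 106.
Planner: ∂(Σu_j)/∂x_i = Σα_j − 1 = 2.25 > 0, so everyone contributes w_i; X^SO = 43, W^SO = 43 + 2.25·43 = 139.75.
Deadweight loss = 33.75.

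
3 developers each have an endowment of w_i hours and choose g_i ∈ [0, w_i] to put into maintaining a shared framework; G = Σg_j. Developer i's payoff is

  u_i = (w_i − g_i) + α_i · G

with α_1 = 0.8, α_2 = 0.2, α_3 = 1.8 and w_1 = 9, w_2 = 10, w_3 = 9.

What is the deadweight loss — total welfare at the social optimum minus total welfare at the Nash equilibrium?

34.2

∂u_i/∂g_i = α_i − 1, so developer i contributes w_i if α_i > 1, else 0.
α_i > 1 for i ∈ {3}; NE contributions (0, 0, 9), G = 9.
W^NE = Σw_i − G^NE + (Σα_i)·G^NE = 28 + 1.8·9 = 44.2.
Planner: ∂(Σu_j)/∂g_i = Σα_j − 1 = 1.8 > 0, so everyone contributes w_i; G^SO = 28, W^SO = 28 + 1.8·28 = 78.4.
Deadweight loss = 34.2.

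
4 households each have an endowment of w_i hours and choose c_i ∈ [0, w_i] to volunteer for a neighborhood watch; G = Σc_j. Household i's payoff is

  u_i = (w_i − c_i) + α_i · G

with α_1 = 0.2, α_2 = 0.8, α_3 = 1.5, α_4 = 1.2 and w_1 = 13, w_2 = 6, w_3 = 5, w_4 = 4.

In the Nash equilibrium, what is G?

∂u_i/∂c_i = α_i − 1, so household i contributes w_i if α_i > 1, else 0.
α_i > 1 for i ∈ {3, 4}; NE contributions (0, 0, 5, 4), G = 9.

9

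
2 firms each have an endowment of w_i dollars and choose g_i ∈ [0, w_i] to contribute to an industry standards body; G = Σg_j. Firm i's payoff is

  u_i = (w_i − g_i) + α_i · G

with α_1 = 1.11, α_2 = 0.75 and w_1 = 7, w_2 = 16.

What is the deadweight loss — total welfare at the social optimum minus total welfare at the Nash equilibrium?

13.76

∂u_i/∂g_i = α_i − 1, so firm i contributes w_i if α_i > 1, else 0.
α_i > 1 for i ∈ {1}; NE contributions (7, 0), G = 7.
W^NE = Σw_i − G^NE + (Σα_i)·G^NE = 23 + 0.86·7 = 29.02.
Planner: ∂(Σu_j)/∂g_i = Σα_j − 1 = 0.86 > 0, so everyone contributes w_i; G^SO = 23, W^SO = 23 + 0.86·23 = 42.78.
Deadweight loss = 13.76.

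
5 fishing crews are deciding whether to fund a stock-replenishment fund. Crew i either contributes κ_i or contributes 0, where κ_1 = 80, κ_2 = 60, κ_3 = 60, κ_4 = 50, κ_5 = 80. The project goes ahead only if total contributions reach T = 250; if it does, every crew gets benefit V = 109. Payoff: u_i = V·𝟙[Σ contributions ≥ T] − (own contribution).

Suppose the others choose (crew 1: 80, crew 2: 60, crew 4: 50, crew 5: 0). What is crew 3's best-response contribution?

60

Others' total = 190. Contributing 60 brings total to 250 ≥ 250: gain V − κ_3 = 49.
Best response: 60.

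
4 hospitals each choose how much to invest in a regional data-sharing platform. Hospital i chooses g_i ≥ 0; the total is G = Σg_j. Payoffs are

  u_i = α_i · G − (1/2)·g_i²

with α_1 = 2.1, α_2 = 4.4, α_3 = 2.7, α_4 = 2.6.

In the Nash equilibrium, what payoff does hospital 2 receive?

42.24

Hospital i's FOC: ∂u_i/∂g_i = α_i − g_i = 0, so g_i* = α_i.
NE contributions = (2.1, 4.4, 2.7, 2.6); G = 11.8.
u_2 = α_2·G − ½·(g_2)² = 4.4·11.8 − ½·4.4² = 42.24.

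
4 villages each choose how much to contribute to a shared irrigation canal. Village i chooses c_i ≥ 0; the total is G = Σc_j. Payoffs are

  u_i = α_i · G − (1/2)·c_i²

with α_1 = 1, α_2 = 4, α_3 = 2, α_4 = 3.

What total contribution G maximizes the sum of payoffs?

40

Planner FOC: ∂(Σu_j)/∂c_i = (Σα_j) − c_i = 0, so c_i^SO = Σα_j = 10 for every i; G^SO = 40.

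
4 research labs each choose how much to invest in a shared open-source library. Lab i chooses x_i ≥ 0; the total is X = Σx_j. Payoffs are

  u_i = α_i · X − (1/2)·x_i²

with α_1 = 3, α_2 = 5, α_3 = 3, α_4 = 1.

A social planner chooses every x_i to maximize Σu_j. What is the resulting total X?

48

Planner FOC: ∂(Σu_j)/∂x_i = (Σα_j) − x_i = 0, so x_i^SO = Σα_j = 12 for every i; X^SO = 48.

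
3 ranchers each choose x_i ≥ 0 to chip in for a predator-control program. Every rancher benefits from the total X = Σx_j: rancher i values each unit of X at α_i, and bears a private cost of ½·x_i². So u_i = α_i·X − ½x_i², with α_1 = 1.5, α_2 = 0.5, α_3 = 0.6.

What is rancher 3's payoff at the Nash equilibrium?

Rancher i's FOC: ∂u_i/∂x_i = α_i − x_i = 0, so x_i* = α_i.
NE contributions = (1.5, 0.5, 0.6); X = 2.6.
u_3 = α_3·X − ½·(x_3)² = 0.6·2.6 − ½·0.6² = 1.38.

1.38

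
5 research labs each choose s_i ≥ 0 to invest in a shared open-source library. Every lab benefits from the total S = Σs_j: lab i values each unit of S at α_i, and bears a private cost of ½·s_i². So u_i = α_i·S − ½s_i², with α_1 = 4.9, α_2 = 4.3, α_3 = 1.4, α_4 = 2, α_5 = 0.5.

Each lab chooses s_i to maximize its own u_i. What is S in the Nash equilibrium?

Lab i's FOC: ∂u_i/∂s_i = α_i − s_i = 0, so s_i* = α_i.
NE contributions = (4.9, 4.3, 1.4, 2, 0.5); S = 13.1.

13.1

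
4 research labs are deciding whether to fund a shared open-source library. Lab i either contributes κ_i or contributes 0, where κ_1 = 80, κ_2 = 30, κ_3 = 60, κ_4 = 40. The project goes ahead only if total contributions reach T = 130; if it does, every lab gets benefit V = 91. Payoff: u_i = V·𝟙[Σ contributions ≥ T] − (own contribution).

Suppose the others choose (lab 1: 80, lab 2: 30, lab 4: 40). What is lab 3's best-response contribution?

0

Others' total = 150 ≥ 130; contributing adds cost 60 for no extra benefit.
Best response: 0.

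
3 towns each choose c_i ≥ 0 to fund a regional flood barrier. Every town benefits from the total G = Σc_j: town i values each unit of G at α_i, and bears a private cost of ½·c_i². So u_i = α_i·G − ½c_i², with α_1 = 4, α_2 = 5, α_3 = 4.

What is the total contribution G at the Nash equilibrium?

13

Town i's FOC: ∂u_i/∂c_i = α_i − c_i = 0, so c_i* = α_i.
NE contributions = (4, 5, 4); G = 13.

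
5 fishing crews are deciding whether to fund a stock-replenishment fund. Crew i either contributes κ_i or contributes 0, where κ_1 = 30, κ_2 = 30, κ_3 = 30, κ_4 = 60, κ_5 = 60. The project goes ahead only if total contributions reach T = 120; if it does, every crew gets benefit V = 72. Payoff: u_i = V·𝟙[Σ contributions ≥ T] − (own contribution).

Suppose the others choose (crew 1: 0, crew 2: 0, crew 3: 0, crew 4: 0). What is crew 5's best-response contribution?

0

Others' total = 0. Even contributing 60 gives 60 < 120: no benefit either way.
Best response: 0.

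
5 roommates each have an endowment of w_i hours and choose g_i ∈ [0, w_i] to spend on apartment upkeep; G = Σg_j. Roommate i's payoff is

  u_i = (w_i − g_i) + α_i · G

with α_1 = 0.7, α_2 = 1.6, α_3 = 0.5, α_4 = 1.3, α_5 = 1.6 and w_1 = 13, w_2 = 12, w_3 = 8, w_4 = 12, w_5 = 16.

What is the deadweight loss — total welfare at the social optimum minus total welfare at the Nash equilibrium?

∂u_i/∂g_i = α_i − 1, so roommate i contributes w_i if α_i > 1, else 0.
α_i > 1 for i ∈ {2, 4, 5}; NE contributions (0, 12, 0, 12, 16), G = 40.
W^NE = Σw_i − G^NE + (Σα_i)·G^NE = 61 + 4.7·40 = 249.
Planner: ∂(Σu_j)/∂g_i = Σα_j − 1 = 4.7 > 0, so everyone contributes w_i; G^SO = 61, W^SO = 61 + 4.7·61 = 347.7.
Deadweight loss = 98.7.

98.7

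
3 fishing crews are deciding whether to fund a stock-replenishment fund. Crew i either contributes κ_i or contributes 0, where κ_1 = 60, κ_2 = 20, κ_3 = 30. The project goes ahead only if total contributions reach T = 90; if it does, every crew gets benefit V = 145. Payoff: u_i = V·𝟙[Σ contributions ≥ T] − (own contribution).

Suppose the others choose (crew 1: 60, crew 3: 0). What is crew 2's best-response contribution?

0

Others' total = 60. Even contributing 20 gives 80 < 90: no benefit either way.
Best response: 0.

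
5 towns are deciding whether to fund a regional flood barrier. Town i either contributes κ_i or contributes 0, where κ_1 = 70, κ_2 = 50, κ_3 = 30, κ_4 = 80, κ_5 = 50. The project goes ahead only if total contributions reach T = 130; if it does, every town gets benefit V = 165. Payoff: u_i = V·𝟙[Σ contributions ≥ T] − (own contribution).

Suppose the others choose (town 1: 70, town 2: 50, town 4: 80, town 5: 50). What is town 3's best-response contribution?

0

Others' total = 250 ≥ 130; contributing adds cost 30 for no extra benefit.
Best response: 0.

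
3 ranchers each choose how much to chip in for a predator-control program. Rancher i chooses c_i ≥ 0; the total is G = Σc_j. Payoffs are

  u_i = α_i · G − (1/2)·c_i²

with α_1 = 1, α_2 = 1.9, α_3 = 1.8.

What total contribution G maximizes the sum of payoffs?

14.1

Planner FOC: ∂(Σu_j)/∂c_i = (Σα_j) − c_i = 0, so c_i^SO = Σα_j = 4.7 for every i; G^SO = 14.1.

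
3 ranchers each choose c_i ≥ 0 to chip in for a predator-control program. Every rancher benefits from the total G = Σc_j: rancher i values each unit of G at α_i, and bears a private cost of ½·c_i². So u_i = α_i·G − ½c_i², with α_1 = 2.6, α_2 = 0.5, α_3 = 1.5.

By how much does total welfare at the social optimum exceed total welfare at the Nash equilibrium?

Rancher i's FOC: ∂u_i/∂c_i = α_i − c_i = 0, so c_i* = α_i.
NE contributions = (2.6, 0.5, 1.5); G = 4.6.
W^NE = (Σα)·G − ½Σα_i² = 4.6² − ½·9.26 = 16.53.
Planner sets c_i = Σα_j = 4.6 for every i, so G^SO = 3·4.6 = 13.8.
W^SO = (Σα)·G^SO − ½·3·(Σα)² = (3/2)·4.6² = 31.74.
Deadweight loss = W^SO − W^NE = 15.21.

15.21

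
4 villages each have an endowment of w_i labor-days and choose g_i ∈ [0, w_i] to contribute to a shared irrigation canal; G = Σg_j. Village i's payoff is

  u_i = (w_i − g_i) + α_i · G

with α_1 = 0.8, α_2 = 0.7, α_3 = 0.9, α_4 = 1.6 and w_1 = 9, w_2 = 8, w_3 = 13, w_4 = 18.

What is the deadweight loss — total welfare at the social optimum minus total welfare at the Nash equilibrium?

90

∂u_i/∂g_i = α_i − 1, so village i contributes w_i if α_i > 1, else 0.
α_i > 1 for i ∈ {4}; NE contributions (0, 0, 0, 18), G = 18.
W^NE = Σw_i − G^NE + (Σα_i)·G^NE = 48 + 3·18 = 102.
Planner: ∂(Σu_j)/∂g_i = Σα_j − 1 = 3 > 0, so everyone contributes w_i; G^SO = 48, W^SO = 48 + 3·48 = 192.
Deadweight loss = 90.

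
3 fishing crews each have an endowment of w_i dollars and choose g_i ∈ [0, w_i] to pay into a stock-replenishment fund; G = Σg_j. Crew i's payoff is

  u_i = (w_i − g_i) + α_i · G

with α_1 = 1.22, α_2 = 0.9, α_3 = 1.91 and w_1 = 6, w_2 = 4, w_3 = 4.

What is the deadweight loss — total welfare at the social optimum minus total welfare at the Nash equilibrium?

12.12

∂u_i/∂g_i = α_i − 1, so crew i contributes w_i if α_i > 1, else 0.
α_i > 1 for i ∈ {1, 3}; NE contributions (6, 0, 4), G = 10.
W^NE = Σw_i − G^NE + (Σα_i)·G^NE = 14 + 3.03·10 = 44.3.
Planner: ∂(Σu_j)/∂g_i = Σα_j − 1 = 3.03 > 0, so everyone contributes w_i; G^SO = 14, W^SO = 14 + 3.03·14 = 56.42.
Deadweight loss = 12.12.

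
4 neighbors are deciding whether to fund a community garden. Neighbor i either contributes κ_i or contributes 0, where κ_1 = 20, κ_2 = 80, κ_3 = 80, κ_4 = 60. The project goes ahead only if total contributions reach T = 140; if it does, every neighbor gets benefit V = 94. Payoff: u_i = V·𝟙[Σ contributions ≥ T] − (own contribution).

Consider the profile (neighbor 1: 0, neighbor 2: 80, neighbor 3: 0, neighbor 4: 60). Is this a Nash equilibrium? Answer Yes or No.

Total = 140 ≥ 140: provided.
Neighbor 1 (pledges 0, payoff 94): pledging 20 → total 160, payoff 74. No gain.
Neighbor 2 (pledges 80, payoff 14): dropping to 0 → total 60, payoff 0. No gain.
Neighbor 3 (pledges 0, payoff 94): pledging 80 → total 220, payoff 14. No gain.
Neighbor 4 (pledges 60, payoff 34): dropping to 0 → total 80, payoff 0. No gain.

Yes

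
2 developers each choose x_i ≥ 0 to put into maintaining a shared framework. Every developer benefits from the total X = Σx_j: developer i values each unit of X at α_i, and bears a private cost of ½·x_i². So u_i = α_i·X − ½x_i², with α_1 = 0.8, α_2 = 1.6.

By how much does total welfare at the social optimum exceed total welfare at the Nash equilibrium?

Developer i's FOC: ∂u_i/∂x_i = α_i − x_i = 0, so x_i* = α_i.
NE contributions = (0.8, 1.6); X = 2.4.
W^NE = (Σα)·X − ½Σα_i² = 2.4² − ½·3.2 = 4.16.
Planner sets x_i = Σα_j = 2.4 for every i, so X^SO = 2·2.4 = 4.8.
W^SO = (Σα)·X^SO − ½·2·(Σα)² = (2/2)·2.4² = 5.76.
Deadweight loss = W^SO − W^NE = 1.6.

1.6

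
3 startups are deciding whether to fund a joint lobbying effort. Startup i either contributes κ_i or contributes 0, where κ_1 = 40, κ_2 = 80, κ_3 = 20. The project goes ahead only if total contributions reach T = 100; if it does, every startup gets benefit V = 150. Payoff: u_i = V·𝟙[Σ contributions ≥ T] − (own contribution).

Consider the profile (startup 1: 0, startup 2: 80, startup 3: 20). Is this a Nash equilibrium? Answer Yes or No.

Yes

Total = 100 ≥ 100: provided.
Startup 1 (pledges 0, payoff 150): pledging 40 → total 140, payoff 110. No gain.
Startup 2 (pledges 80, payoff 70): dropping to 0 → total 20, payoff 0. No gain.
Startup 3 (pledges 20, payoff 130): dropping to 0 → total 80, payoff 0. No gain.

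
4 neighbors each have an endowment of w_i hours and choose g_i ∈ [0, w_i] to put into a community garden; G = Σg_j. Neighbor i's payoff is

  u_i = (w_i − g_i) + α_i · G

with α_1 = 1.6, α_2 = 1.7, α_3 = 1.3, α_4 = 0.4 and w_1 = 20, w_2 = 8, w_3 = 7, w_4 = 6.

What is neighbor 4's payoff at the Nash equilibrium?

20

∂u_i/∂g_i = α_i − 1, so neighbor i contributes w_i if α_i > 1, else 0.
α_i > 1 for i ∈ {1, 2, 3}; NE contributions (20, 8, 7, 0), G = 35.
u_4 = (6 − 0) + 0.4·35 = 20.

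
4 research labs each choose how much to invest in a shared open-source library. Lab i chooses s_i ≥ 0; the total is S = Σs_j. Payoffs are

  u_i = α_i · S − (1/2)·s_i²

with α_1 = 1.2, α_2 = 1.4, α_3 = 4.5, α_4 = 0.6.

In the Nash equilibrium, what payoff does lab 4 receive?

Lab i's FOC: ∂u_i/∂s_i = α_i − s_i = 0, so s_i* = α_i.
NE contributions = (1.2, 1.4, 4.5, 0.6); S = 7.7.
u_4 = α_4·S − ½·(s_4)² = 0.6·7.7 − ½·0.6² = 4.44.

4.44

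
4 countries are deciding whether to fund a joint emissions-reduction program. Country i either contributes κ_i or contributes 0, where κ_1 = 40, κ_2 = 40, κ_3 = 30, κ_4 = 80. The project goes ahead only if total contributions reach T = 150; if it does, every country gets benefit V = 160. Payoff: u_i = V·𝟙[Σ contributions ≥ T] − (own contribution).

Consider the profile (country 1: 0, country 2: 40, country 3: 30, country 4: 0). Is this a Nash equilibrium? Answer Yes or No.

Total = 70 < 150: not provided.
Country 1 (pledges 0, payoff 0): pledging 40 → total 110, payoff -40. No gain.
Country 2 (pledges 40, payoff -40): dropping to 0 → total 30, payoff 0. Profitable deviation.

No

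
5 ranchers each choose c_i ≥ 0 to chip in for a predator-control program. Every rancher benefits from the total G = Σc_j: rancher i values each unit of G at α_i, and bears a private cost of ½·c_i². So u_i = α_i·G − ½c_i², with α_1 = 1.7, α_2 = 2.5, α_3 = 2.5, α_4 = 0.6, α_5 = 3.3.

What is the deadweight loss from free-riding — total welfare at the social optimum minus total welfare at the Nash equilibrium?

Rancher i's FOC: ∂u_i/∂c_i = α_i − c_i = 0, so c_i* = α_i.
NE contributions = (1.7, 2.5, 2.5, 0.6, 3.3); G = 10.6.
W^NE = (Σα)·G − ½Σα_i² = 10.6² − ½·26.64 = 99.04.
Planner sets c_i = Σα_j = 10.6 for every i, so G^SO = 5·10.6 = 53.
W^SO = (Σα)·G^SO − ½·5·(Σα)² = (5/2)·10.6² = 280.9.
Deadweight loss = W^SO − W^NE = 181.86.

181.86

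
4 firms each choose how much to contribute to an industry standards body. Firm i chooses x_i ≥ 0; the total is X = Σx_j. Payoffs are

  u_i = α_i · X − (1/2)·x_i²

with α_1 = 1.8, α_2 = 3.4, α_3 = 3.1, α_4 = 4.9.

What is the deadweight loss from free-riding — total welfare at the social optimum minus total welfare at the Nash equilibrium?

198.45

Firm i's FOC: ∂u_i/∂x_i = α_i − x_i = 0, so x_i* = α_i.
NE contributions = (1.8, 3.4, 3.1, 4.9); X = 13.2.
W^NE = (Σα)·X − ½Σα_i² = 13.2² − ½·48.42 = 150.03.
Planner sets x_i = Σα_j = 13.2 for every i, so X^SO = 4·13.2 = 52.8.
W^SO = (Σα)·X^SO − ½·4·(Σα)² = (4/2)·13.2² = 348.48.
Deadweight loss = W^SO − W^NE = 198.45.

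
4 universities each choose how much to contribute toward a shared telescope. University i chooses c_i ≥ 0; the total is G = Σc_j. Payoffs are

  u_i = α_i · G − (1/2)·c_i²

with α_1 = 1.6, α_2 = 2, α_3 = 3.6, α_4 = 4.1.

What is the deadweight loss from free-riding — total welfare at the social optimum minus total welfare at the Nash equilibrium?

145.855

University i's FOC: ∂u_i/∂c_i = α_i − c_i = 0, so c_i* = α_i.
NE contributions = (1.6, 2, 3.6, 4.1); G = 11.3.
W^NE = (Σα)·G − ½Σα_i² = 11.3² − ½·36.33 = 109.525.
Planner sets c_i = Σα_j = 11.3 for every i, so G^SO = 4·11.3 = 45.2.
W^SO = (Σα)·G^SO − ½·4·(Σα)² = (4/2)·11.3² = 255.38.
Deadweight loss = W^SO − W^NE = 145.855.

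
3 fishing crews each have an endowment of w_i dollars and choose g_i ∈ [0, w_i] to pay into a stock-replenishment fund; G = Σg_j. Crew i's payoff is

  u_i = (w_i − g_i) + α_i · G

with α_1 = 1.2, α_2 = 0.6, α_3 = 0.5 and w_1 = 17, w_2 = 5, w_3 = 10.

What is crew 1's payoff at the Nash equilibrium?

20.4

∂u_i/∂g_i = α_i − 1, so crew i contributes w_i if α_i > 1, else 0.
α_i > 1 for i ∈ {1}; NE contributions (17, 0, 0), G = 17.
u_1 = (17 − 17) + 1.2·17 = 20.4.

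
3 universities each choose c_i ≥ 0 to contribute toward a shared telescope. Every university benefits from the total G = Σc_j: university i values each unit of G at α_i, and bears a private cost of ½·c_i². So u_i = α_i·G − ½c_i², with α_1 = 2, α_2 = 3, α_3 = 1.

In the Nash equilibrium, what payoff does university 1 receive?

University i's FOC: ∂u_i/∂c_i = α_i − c_i = 0, so c_i* = α_i.
NE contributions = (2, 3, 1); G = 6.
u_1 = α_1·G − ½·(c_1)² = 2·6 − ½·2² = 10.

10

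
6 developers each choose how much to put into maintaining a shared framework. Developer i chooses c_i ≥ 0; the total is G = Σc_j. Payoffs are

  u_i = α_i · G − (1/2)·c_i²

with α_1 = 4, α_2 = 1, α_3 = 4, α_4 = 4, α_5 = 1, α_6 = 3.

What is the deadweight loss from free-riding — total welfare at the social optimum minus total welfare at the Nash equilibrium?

607.5

Developer i's FOC: ∂u_i/∂c_i = α_i − c_i = 0, so c_i* = α_i.
NE contributions = (4, 1, 4, 4, 1, 3); G = 17.
W^NE = (Σα)·G − ½Σα_i² = 17² − ½·59 = 259.5.
Planner sets c_i = Σα_j = 17 for every i, so G^SO = 6·17 = 102.
W^SO = (Σα)·G^SO − ½·6·(Σα)² = (6/2)·17² = 867.
Deadweight loss = W^SO − W^NE = 607.5.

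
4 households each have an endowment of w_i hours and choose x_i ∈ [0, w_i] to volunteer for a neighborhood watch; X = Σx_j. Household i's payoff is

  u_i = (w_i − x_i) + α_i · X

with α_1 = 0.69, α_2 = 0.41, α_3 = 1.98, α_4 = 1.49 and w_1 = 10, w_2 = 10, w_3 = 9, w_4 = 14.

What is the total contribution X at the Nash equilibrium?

23

∂u_i/∂x_i = α_i − 1, so household i contributes w_i if α_i > 1, else 0.
α_i > 1 for i ∈ {3, 4}; NE contributions (0, 0, 9, 14), X = 23.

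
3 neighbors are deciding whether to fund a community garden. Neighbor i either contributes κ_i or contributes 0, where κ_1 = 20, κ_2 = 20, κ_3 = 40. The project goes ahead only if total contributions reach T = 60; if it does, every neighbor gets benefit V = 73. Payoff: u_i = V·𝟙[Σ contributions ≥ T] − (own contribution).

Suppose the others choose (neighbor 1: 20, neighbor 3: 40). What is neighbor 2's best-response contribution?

Others' total = 60 ≥ 60; contributing adds cost 20 for no extra benefit.
Best response: 0.

0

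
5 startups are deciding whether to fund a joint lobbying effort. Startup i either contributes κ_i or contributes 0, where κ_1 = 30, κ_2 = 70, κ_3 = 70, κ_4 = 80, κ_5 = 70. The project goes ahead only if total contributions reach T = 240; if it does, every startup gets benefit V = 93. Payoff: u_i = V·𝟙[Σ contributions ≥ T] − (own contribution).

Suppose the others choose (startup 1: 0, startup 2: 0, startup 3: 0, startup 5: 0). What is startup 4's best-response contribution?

0

Others' total = 0. Even contributing 80 gives 80 < 240: no benefit either way.
Best response: 0.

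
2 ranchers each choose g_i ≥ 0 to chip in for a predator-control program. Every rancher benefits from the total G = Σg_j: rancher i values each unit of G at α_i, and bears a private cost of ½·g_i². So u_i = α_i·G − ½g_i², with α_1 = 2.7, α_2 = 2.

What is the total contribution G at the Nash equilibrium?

Rancher i's FOC: ∂u_i/∂g_i = α_i − g_i = 0, so g_i* = α_i.
NE contributions = (2.7, 2); G = 4.7.

4.7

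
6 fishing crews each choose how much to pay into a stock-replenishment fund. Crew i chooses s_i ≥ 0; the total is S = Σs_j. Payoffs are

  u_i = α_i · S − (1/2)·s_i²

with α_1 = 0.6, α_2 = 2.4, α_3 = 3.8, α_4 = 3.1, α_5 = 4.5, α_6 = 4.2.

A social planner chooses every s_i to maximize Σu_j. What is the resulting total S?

111.6

Planner FOC: ∂(Σu_j)/∂s_i = (Σα_j) − s_i = 0, so s_i^SO = Σα_j = 18.6 for every i; S^SO = 111.6.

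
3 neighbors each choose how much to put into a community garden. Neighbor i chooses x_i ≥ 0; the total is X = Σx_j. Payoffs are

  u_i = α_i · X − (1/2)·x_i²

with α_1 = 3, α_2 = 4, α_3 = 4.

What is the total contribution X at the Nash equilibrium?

11

Neighbor i's FOC: ∂u_i/∂x_i = α_i − x_i = 0, so x_i* = α_i.
NE contributions = (3, 4, 4); X = 11.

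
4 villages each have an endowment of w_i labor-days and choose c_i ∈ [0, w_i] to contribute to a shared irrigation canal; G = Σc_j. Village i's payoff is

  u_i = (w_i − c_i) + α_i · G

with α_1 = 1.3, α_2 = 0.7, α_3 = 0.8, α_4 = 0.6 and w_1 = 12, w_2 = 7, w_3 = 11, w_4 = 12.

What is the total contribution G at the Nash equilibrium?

12

∂u_i/∂c_i = α_i − 1, so village i contributes w_i if α_i > 1, else 0.
α_i > 1 for i ∈ {1}; NE contributions (12, 0, 0, 0), G = 12.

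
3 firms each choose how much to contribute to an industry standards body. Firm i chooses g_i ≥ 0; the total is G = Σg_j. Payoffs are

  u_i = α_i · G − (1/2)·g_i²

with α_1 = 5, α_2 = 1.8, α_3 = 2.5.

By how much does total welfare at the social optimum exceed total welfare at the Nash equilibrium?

Firm i's FOC: ∂u_i/∂g_i = α_i − g_i = 0, so g_i* = α_i.
NE contributions = (5, 1.8, 2.5); G = 9.3.
W^NE = (Σα)·G − ½Σα_i² = 9.3² − ½·34.49 = 69.245.
Planner sets g_i = Σα_j = 9.3 for every i, so G^SO = 3·9.3 = 27.9.
W^SO = (Σα)·G^SO − ½·3·(Σα)² = (3/2)·9.3² = 129.735.
Deadweight loss = W^SO − W^NE = 60.49.

60.49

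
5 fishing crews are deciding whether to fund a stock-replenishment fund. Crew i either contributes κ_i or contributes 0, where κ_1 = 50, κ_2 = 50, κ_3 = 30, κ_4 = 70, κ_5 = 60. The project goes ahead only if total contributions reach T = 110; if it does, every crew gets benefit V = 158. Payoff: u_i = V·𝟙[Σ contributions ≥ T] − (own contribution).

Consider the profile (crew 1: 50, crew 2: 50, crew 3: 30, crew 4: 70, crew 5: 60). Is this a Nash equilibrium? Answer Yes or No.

Total = 260 ≥ 110: provided.
Crew 1 (pledges 50, payoff 108): dropping to 0 → total 210, payoff 158. Profitable deviation.

No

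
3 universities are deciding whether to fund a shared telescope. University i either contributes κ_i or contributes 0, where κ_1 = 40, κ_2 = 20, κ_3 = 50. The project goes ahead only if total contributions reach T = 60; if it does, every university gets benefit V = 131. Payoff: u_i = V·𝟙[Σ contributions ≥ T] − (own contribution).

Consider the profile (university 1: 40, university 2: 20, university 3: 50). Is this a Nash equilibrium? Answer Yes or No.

No

Total = 110 ≥ 60: provided.
University 1 (pledges 40, payoff 91): dropping to 0 → total 70, payoff 131. Profitable deviation.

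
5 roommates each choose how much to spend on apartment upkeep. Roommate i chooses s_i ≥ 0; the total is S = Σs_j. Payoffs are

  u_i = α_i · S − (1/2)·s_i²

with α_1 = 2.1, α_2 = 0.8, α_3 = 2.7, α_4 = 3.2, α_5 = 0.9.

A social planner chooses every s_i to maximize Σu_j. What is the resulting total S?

48.5

Planner FOC: ∂(Σu_j)/∂s_i = (Σα_j) − s_i = 0, so s_i^SO = Σα_j = 9.7 for every i; S^SO = 48.5.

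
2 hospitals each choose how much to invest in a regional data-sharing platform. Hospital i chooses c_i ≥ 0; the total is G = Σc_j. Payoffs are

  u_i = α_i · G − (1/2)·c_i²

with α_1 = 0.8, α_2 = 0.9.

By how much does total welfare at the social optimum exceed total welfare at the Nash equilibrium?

Hospital i's FOC: ∂u_i/∂c_i = α_i − c_i = 0, so c_i* = α_i.
NE contributions = (0.8, 0.9); G = 1.7.
W^NE = (Σα)·G − ½Σα_i² = 1.7² − ½·1.45 = 2.165.
Planner sets c_i = Σα_j = 1.7 for every i, so G^SO = 2·1.7 = 3.4.
W^SO = (Σα)·G^SO − ½·2·(Σα)² = (2/2)·1.7² = 2.89.
Deadweight loss = W^SO − W^NE = 0.725.

0.725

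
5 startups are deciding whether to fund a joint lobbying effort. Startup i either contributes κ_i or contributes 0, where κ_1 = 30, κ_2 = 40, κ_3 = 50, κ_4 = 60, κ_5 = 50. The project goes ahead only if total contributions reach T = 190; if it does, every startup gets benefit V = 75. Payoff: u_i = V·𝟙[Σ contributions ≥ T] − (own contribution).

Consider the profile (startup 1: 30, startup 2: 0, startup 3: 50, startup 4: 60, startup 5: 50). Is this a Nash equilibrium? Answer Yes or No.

Yes

Total = 190 ≥ 190: provided.
Startup 1 (pledges 30, payoff 45): dropping to 0 → total 160, payoff 0. No gain.
Startup 2 (pledges 0, payoff 75): pledging 40 → total 230, payoff 35. No gain.
Startup 3 (pledges 50, payoff 25): dropping to 0 → total 140, payoff 0. No gain.
Startup 4 (pledges 60, payoff 15): dropping to 0 → total 130, payoff 0. No gain.
Startup 5 (pledges 50, payoff 25): dropping to 0 → total 140, payoff 0. No gain.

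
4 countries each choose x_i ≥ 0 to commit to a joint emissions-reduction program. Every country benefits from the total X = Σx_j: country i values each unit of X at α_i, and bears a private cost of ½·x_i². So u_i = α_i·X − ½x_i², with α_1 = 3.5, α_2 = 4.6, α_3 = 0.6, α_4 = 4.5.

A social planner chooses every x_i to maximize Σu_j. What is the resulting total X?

Planner FOC: ∂(Σu_j)/∂x_i = (Σα_j) − x_i = 0, so x_i^SO = Σα_j = 13.2 for every i; X^SO = 52.8.

52.8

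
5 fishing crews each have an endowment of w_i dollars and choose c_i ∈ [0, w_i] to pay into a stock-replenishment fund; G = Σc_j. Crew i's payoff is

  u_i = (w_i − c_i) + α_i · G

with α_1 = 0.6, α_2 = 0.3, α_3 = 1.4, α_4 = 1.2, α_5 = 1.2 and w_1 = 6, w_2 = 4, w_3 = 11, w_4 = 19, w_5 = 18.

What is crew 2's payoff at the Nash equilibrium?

18.4

∂u_i/∂c_i = α_i − 1, so crew i contributes w_i if α_i > 1, else 0.
α_i > 1 for i ∈ {3, 4, 5}; NE contributions (0, 0, 11, 19, 18), G = 48.
u_2 = (4 − 0) + 0.3·48 = 18.4.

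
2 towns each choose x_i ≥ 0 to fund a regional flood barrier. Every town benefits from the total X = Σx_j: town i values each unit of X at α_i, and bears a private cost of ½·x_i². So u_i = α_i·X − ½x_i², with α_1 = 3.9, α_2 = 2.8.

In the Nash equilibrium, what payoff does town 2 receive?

Town i's FOC: ∂u_i/∂x_i = α_i − x_i = 0, so x_i* = α_i.
NE contributions = (3.9, 2.8); X = 6.7.
u_2 = α_2·X − ½·(x_2)² = 2.8·6.7 − ½·2.8² = 14.84.

14.84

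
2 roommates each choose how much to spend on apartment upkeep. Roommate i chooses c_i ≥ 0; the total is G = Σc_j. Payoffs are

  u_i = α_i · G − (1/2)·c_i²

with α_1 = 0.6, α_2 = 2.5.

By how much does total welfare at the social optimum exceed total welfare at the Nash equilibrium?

3.305

Roommate i's FOC: ∂u_i/∂c_i = α_i − c_i = 0, so c_i* = α_i.
NE contributions = (0.6, 2.5); G = 3.1.
W^NE = (Σα)·G − ½Σα_i² = 3.1² − ½·6.61 = 6.305.
Planner sets c_i = Σα_j = 3.1 for every i, so G^SO = 2·3.1 = 6.2.
W^SO = (Σα)·G^SO − ½·2·(Σα)² = (2/2)·3.1² = 9.61.
Deadweight loss = W^SO − W^NE = 3.305.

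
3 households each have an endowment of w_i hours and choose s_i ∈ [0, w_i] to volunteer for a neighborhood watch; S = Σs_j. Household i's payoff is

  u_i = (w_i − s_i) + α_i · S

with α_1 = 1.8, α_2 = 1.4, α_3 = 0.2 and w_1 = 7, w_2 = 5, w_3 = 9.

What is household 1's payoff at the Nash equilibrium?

∂u_i/∂s_i = α_i − 1, so household i contributes w_i if α_i > 1, else 0.
α_i > 1 for i ∈ {1, 2}; NE contributions (7, 5, 0), S = 12.
u_1 = (7 − 7) + 1.8·12 = 21.6.

21.6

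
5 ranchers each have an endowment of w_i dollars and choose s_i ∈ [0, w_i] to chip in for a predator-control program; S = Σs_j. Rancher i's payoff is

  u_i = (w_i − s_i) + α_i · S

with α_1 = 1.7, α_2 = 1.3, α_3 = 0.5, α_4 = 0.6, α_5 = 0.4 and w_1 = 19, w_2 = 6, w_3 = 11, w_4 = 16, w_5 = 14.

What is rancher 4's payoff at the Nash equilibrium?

∂u_i/∂s_i = α_i − 1, so rancher i contributes w_i if α_i > 1, else 0.
α_i > 1 for i ∈ {1, 2}; NE contributions (19, 6, 0, 0, 0), S = 25.
u_4 = (16 − 0) + 0.6·25 = 31.

31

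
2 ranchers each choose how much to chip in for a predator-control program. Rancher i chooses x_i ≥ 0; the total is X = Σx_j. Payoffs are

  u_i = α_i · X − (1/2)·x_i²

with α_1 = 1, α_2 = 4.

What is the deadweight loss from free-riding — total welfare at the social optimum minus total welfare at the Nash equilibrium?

Rancher i's FOC: ∂u_i/∂x_i = α_i − x_i = 0, so x_i* = α_i.
NE contributions = (1, 4); X = 5.
W^NE = (Σα)·X − ½Σα_i² = 5² − ½·17 = 16.5.
Planner sets x_i = Σα_j = 5 for every i, so X^SO = 2·5 = 10.
W^SO = (Σα)·X^SO − ½·2·(Σα)² = (2/2)·5² = 25.
Deadweight loss = W^SO − W^NE = 8.5.

8.5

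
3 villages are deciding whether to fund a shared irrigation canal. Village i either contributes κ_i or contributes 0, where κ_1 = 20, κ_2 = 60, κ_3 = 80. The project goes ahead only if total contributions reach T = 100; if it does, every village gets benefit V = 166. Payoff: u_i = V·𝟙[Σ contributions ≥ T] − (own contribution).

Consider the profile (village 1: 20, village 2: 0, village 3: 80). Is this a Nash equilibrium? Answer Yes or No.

Total = 100 ≥ 100: provided.
Village 1 (pledges 20, payoff 146): dropping to 0 → total 80, payoff 0. No gain.
Village 2 (pledges 0, payoff 166): pledging 60 → total 160, payoff 106. No gain.
Village 3 (pledges 80, payoff 86): dropping to 0 → total 20, payoff 0. No gain.

Yes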